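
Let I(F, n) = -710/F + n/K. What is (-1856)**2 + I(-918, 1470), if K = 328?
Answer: 259306342721/75276 ≈ 3.4447e+6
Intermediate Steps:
I(F, n) = -710/F + n/328
(-1856)**2 + I(-918, 1470) = (-1856)**2 + (-710/(-918) + (1/328)*1470) = 3444736 + (-710*(-1/918) + 735/164) = 3444736 + (355/459 + 735/164) = 3444736 + 395585/75276 = 259306342721/75276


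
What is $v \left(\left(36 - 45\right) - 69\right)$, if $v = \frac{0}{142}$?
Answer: $0$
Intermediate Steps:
$v = 0$ ($v = 0 \cdot \frac{1}{142} = 0$)
$v \left(\left(36 - 45\right) - 69\right) = 0 \left(\left(36 - 45\right) - 69\right) = 0 \left(-9 - 69\right) = 0 \left(-78\right) = 0$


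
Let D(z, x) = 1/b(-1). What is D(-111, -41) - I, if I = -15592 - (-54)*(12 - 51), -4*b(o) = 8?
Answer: 35395/2 ≈ 17698.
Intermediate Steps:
b(o) = -2 (b(o) = -¼*8 = -2)
D(z, x) = -½ (D(z, x) = 1/(-2) = -½)
I = -17698 (I = -15592 - (-54)*(-39) = -15592 - 1*2106 = -15592 - 2106 = -17698)
D(-111, -41) - I = -½ - 1*(-17698) = -½ + 17698 = 35395/2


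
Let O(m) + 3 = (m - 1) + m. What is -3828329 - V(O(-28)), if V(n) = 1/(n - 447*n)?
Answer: -102446084041/26760 ≈ -3.8283e+6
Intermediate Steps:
O(m) = -4 + 2*m (O(m) = -3 + ((m - 1) + m) = -3 + ((-1 + m) + m) = -3 + (-1 + 2*m) = -4 + 2*m)
V(n) = -1/(446*n) (V(n) = 1/(-446*n) = -1/(446*n))
-3828329 - V(O(-28)) = -3828329 - (-1)/(446*(-4 + 2*(-28))) = -3828329 - (-1)/(446*(-4 - 56)) = -3828329 - (-1)/(446*(-60)) = -3828329 - (-1)*(-1)/(446*60) = -3828329 - 1*1/26760 = -3828329 - 1/26760 = -102446084041/26760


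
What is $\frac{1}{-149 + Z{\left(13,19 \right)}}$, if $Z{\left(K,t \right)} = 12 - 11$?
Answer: $- \frac{1}{148} \approx -0.0067568$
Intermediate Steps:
$Z{\left(K,t \right)} = 1$ ($Z{\left(K,t \right)} = 12 - 11 = 1$)
$\frac{1}{-149 + Z{\left(13,19 \right)}} = \frac{1}{-149 + 1} = \frac{1}{-148} = - \frac{1}{148}$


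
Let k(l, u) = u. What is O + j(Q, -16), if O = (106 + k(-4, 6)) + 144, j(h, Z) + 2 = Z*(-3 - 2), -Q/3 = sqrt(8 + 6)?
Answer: 334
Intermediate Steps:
Q = -3*sqrt(14) (Q = -3*sqrt(8 + 6) = -3*sqrt(14) ≈ -11.225)
j(h, Z) = -2 - 5*Z (j(h, Z) = -2 + Z*(-3 - 2) = -2 + Z*(-5) = -2 - 5*Z)
O = 256 (O = (106 + 6) + 144 = 112 + 144 = 256)
O + j(Q, -16) = 256 + (-2 - 5*(-16)) = 256 + (-2 + 80) = 256 + 78 = 334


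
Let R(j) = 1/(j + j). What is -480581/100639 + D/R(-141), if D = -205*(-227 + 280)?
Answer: 308350370689/100639 ≈ 3.0639e+6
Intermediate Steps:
R(j) = 1/(2*j)
D = -10865 (D = -205*53 = -10865)
-480581/100639 + D/R(-141) = -480581/100639 - 10865/((1/2)/(-141)) = -480581*1/100639 - 10865/((1/2)*(-1/141)) = -480581/100639 - 10865/(-1/282) = -480581/100639 - 10865*(-282) = -480581/100639 + 3063930 = 308350370689/100639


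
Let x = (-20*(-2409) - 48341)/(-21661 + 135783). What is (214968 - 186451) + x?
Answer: 3254416913/114122 ≈ 28517.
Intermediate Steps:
x = -161/114122 (x = (48180 - 48341)/114122 = -161*1/114122 = -161/114122 ≈ -0.0014108)
(214968 - 186451) + x = (214968 - 186451) - 161/114122 = 28517 - 161/114122 = 3254416913/114122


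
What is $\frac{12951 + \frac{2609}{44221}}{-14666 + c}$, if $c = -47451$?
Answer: $- \frac{572708780}{2746875857} \approx -0.20849$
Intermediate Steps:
$\frac{12951 + \frac{2609}{44221}}{-14666 + c} = \frac{12951 + \frac{2609}{44221}}{-14666 - 47451} = \frac{12951 + 2609 \cdot \frac{1}{44221}}{-62117} = \left(12951 + \frac{2609}{44221}\right) \left(- \frac{1}{62117}\right) = \frac{572708780}{44221} \left(- \frac{1}{62117}\right) = - \frac{572708780}{2746875857}$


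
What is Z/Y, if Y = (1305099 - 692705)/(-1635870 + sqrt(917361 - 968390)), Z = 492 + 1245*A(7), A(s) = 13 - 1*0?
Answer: -13640701995/306197 + 16677*I*sqrt(51029)/612394 ≈ -44549.0 + 6.1517*I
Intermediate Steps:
A(s) = 13 (A(s) = 13 + 0 = 13)
Z = 16677 (Z = 492 + 1245*13 = 492 + 16185 = 16677)
Y = 612394/(-1635870 + I*sqrt(51029)) (Y = 612394/(-1635870 + sqrt(-51029)) = 612394/(-1635870 + I*sqrt(51029)) ≈ -0.37435 - 5.1694e-5*I)
Z/Y = 16677/(-1001796972780/2676070707929 - 612394*I*sqrt(51029)/2676070707929)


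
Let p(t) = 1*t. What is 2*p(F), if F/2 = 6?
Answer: 24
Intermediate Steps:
F = 12 (F = 2*6 = 12)
p(t) = t
2*p(F) = 2*12 = 24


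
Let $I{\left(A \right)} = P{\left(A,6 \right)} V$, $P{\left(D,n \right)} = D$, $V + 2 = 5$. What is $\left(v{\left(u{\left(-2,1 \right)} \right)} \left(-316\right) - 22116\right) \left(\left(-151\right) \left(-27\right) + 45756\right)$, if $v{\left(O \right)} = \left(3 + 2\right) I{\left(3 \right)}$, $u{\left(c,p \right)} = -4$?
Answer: $-1810731888$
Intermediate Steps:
$V = 3$ ($V = -2 + 5 = 3$)
$I{\left(A \right)} = 3 A$ ($I{\left(A \right)} = A 3 = 3 A$)
$v{\left(O \right)} = 45$ ($v{\left(O \right)} = \left(3 + 2\right) 3 \cdot 3 = 5 \cdot 9 = 45$)
$\left(v{\left(u{\left(-2,1 \right)} \right)} \left(-316\right) - 22116\right) \left(\left(-151\right) \left(-27\right) + 45756\right) = \left(45 \left(-316\right) - 22116\right) \left(\left(-151\right) \left(-27\right) + 45756\right) = \left(-14220 - 22116\right) \left(4077 + 45756\right) = \left(-36336\right) 49833 = -1810731888$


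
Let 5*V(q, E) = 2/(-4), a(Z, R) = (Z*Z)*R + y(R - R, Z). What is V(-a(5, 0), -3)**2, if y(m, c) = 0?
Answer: 1/100 ≈ 0.010000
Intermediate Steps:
a(Z, R) = R*Z**2 (a(Z, R) = (Z*Z)*R + 0 = Z**2*R + 0 = R*Z**2 + 0 = R*Z**2)
V(q, E) = -1/10 (V(q, E) = (2/(-4))/5 = (2*(-1/4))/5 = (1/5)*(-1/2) = -1/10)
V(-a(5, 0), -3)**2 = (-1/10)**2 = 1/100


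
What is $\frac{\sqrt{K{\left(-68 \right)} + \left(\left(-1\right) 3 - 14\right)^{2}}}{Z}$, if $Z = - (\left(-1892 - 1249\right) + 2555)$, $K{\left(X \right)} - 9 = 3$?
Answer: $\frac{\sqrt{301}}{586} \approx 0.029606$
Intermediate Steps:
$K{\left(X \right)} = 12$ ($K{\left(X \right)} = 9 + 3 = 12$)
$Z = 586$ ($Z = - (-3141 + 2555) = \left(-1\right) \left(-586\right) = 586$)
$\frac{\sqrt{K{\left(-68 \right)} + \left(\left(-1\right) 3 - 14\right)^{2}}}{Z} = \frac{\sqrt{12 + \left(\left(-1\right) 3 - 14\right)^{2}}}{586} = \sqrt{12 + \left(-3 - 14\right)^{2}} \cdot \frac{1}{586} = \sqrt{12 + \left(-17\right)^{2}} \cdot \frac{1}{586} = \sqrt{12 + 289} \cdot \frac{1}{586} = \sqrt{301} \cdot \frac{1}{586} = \frac{\sqrt{301}}{586}$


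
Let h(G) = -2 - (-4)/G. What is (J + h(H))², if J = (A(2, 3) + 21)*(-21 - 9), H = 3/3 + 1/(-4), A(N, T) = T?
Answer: 4622500/9 ≈ 5.1361e+5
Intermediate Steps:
H = ¾ (H = 3*(⅓) + 1*(-¼) = 1 - ¼ = ¾ ≈ 0.75000)
h(G) = -2 + 4/G
J = -720 (J = (3 + 21)*(-21 - 9) = 24*(-30) = -720)
(J + h(H))² = (-720 + (-2 + 4/(¾)))² = (-720 + (-2 + 4*(4/3)))² = (-720 + (-2 + 16/3))² = (-720 + 10/3)² = (-2150/3)² = 4622500/9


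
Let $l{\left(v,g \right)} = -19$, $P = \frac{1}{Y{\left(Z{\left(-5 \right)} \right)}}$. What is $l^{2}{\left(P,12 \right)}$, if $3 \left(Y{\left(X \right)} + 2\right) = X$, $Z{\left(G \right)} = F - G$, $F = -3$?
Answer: $361$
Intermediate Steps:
$Z{\left(G \right)} = -3 - G$
$Y{\left(X \right)} = -2 + \frac{X}{3}$
$P = - \frac{3}{4}$ ($P = \frac{1}{-2 + \frac{-3 - -5}{3}} = \frac{1}{-2 + \frac{-3 + 5}{3}} = \frac{1}{-2 + \frac{1}{3} \cdot 2} = \frac{1}{-2 + \frac{2}{3}} = \frac{1}{- \frac{4}{3}} = - \frac{3}{4} \approx -0.75$)
$l^{2}{\left(P,12 \right)} = \left(-19\right)^{2} = 361$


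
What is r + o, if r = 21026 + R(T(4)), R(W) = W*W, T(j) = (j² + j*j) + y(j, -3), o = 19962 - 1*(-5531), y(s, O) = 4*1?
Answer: 47815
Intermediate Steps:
y(s, O) = 4
o = 25493 (o = 19962 + 5531 = 25493)
T(j) = 4 + 2*j² (T(j) = (j² + j*j) + 4 = (j² + j²) + 4 = 2*j² + 4 = 4 + 2*j²)
R(W) = W²
r = 22322 (r = 21026 + (4 + 2*4²)² = 21026 + (4 + 2*16)² = 21026 + (4 + 32)² = 21026 + 36² = 21026 + 1296 = 22322)
r + o = 22322 + 25493 = 47815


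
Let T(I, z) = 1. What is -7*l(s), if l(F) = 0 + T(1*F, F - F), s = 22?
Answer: -7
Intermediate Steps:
l(F) = 1 (l(F) = 0 + 1 = 1)
-7*l(s) = -7*1 = -7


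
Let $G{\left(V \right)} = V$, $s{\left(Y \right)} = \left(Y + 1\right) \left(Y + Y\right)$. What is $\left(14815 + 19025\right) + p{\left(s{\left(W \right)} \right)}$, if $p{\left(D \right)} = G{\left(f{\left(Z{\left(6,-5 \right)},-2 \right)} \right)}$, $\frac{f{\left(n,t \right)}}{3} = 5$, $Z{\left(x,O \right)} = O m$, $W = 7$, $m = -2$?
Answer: $33855$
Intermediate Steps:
$Z{\left(x,O \right)} = - 2 O$ ($Z{\left(x,O \right)} = O \left(-2\right) = - 2 O$)
$s{\left(Y \right)} = 2 Y \left(1 + Y\right)$ ($s{\left(Y \right)} = \left(1 + Y\right) 2 Y = 2 Y \left(1 + Y\right)$)
$f{\left(n,t \right)} = 15$ ($f{\left(n,t \right)} = 3 \cdot 5 = 15$)
$p{\left(D \right)} = 15$
$\left(14815 + 19025\right) + p{\left(s{\left(W \right)} \right)} = \left(14815 + 19025\right) + 15 = 33840 + 15 = 33855$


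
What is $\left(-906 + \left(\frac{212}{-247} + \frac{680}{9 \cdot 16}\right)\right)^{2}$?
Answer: $\frac{16087294744609}{19766916} \approx 8.1385 \cdot 10^{5}$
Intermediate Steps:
$\left(-906 + \left(\frac{212}{-247} + \frac{680}{9 \cdot 16}\right)\right)^{2} = \left(-906 + \left(212 \left(- \frac{1}{247}\right) + \frac{680}{144}\right)\right)^{2} = \left(-906 + \left(- \frac{212}{247} + 680 \cdot \frac{1}{144}\right)\right)^{2} = \left(-906 + \left(- \frac{212}{247} + \frac{85}{18}\right)\right)^{2} = \left(-906 + \frac{17179}{4446}\right)^{2} = \left(- \frac{4010897}{4446}\right)^{2} = \frac{16087294744609}{19766916}$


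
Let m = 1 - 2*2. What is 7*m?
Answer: -21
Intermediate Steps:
m = -3 (m = 1 - 4 = -3)
7*m = 7*(-3) = -21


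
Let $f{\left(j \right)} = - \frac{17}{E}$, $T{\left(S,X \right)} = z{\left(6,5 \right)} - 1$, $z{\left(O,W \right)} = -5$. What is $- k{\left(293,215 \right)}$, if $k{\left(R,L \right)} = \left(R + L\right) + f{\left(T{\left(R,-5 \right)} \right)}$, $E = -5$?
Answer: $- \frac{2557}{5} \approx -511.4$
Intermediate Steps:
$T{\left(S,X \right)} = -6$ ($T{\left(S,X \right)} = -5 - 1 = -6$)
$f{\left(j \right)} = \frac{17}{5}$ ($f{\left(j \right)} = - \frac{17}{-5} = \left(-17\right) \left(- \frac{1}{5}\right) = \frac{17}{5}$)
$k{\left(R,L \right)} = \frac{17}{5} + L + R$ ($k{\left(R,L \right)} = \left(R + L\right) + \frac{17}{5} = \left(L + R\right) + \frac{17}{5} = \frac{17}{5} + L + R$)
$- k{\left(293,215 \right)} = - (\frac{17}{5} + 215 + 293) = \left(-1\right) \frac{2557}{5} = - \frac{2557}{5}$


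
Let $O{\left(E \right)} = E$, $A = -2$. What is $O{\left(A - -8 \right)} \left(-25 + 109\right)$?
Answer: $504$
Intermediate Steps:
$O{\left(A - -8 \right)} \left(-25 + 109\right) = \left(-2 - -8\right) \left(-25 + 109\right) = \left(-2 + 8\right) 84 = 6 \cdot 84 = 504$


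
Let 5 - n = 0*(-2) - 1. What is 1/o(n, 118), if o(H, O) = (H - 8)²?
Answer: ¼ ≈ 0.25000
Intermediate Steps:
n = 6 (n = 5 - (0*(-2) - 1) = 5 - (0 - 1) = 5 - 1*(-1) = 5 + 1 = 6)
o(H, O) = (-8 + H)²
1/o(n, 118) = 1/((-8 + 6)²) = 1/((-2)²) = 1/4 = ¼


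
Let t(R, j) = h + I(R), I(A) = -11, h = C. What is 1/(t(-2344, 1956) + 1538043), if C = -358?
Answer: 1/1537674 ≈ 6.5033e-7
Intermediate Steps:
h = -358
t(R, j) = -369 (t(R, j) = -358 - 11 = -369)
1/(t(-2344, 1956) + 1538043) = 1/(-369 + 1538043) = 1/1537674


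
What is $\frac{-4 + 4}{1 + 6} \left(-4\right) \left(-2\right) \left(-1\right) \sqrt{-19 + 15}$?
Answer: $0$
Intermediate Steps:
$\frac{-4 + 4}{1 + 6} \left(-4\right) \left(-2\right) \left(-1\right) \sqrt{-19 + 15} = \frac{0}{7} \left(-4\right) \left(-2\right) \left(-1\right) \sqrt{-4} = 0 \cdot \frac{1}{7} \left(-4\right) \left(-2\right) \left(-1\right) 2 i = 0 \left(-4\right) \left(-2\right) \left(-1\right) 2 i = 0 \left(-2\right) \left(-1\right) 2 i = 0 \left(-1\right) 2 i = 0 \cdot 2 i = 0$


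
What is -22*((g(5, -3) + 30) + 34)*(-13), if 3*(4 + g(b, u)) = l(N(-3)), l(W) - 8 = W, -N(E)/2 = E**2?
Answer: 48620/3 ≈ 16207.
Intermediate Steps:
N(E) = -2*E**2
l(W) = 8 + W
g(b, u) = -22/3 (g(b, u) = -4 + (8 - 2*(-3)**2)/3 = -4 + (8 - 2*9)/3 = -4 + (8 - 18)/3 = -4 + (1/3)*(-10) = -4 - 10/3 = -22/3)
-22*((g(5, -3) + 30) + 34)*(-13) = -22*((-22/3 + 30) + 34)*(-13) = -22*(68/3 + 34)*(-13) = -22*170/3*(-13) = -3740/3*(-13) = 48620/3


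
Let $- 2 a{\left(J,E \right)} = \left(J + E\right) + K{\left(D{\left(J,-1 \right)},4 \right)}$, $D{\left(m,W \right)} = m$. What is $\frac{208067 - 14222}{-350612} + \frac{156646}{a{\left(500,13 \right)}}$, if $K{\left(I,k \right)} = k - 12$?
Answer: $- \frac{109941826429}{177059060} \approx -620.93$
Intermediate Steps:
$K{\left(I,k \right)} = -12 + k$ ($K{\left(I,k \right)} = k - 12 = -12 + k$)
$a{\left(J,E \right)} = 4 - \frac{E}{2} - \frac{J}{2}$ ($a{\left(J,E \right)} = - \frac{\left(J + E\right) + \left(-12 + 4\right)}{2} = - \frac{\left(E + J\right) - 8}{2} = - \frac{-8 + E + J}{2} = 4 - \frac{E}{2} - \frac{J}{2}$)
$\frac{208067 - 14222}{-350612} + \frac{156646}{a{\left(500,13 \right)}} = \frac{208067 - 14222}{-350612} + \frac{156646}{4 - \frac{13}{2} - 250} = \left(208067 - 14222\right) \left(- \frac{1}{350612}\right) + \frac{156646}{4 - \frac{13}{2} - 250} = 193845 \left(- \frac{1}{350612}\right) + \frac{156646}{- \frac{505}{2}} = - \frac{193845}{350612} + 156646 \left(- \frac{2}{505}\right) = - \frac{193845}{350612} - \frac{313292}{505} = - \frac{109941826429}{177059060}$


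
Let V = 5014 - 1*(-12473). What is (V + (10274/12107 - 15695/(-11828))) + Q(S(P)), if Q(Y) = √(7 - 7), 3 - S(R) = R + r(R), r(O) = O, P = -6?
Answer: 2504477849489/143201596 ≈ 17489.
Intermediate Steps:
V = 17487 (V = 5014 + 12473 = 17487)
S(R) = 3 - 2*R (S(R) = 3 - (R + R) = 3 - 2*R)
Q(Y) = 0 (Q(Y) = √0 = 0)
(V + (10274/12107 - 15695/(-11828))) + Q(S(P)) = (17487 + (10274/12107 - 15695/(-11828))) + 0 = (17487 + (10274*(1/12107) - 15695*(-1/11828))) + 0 = (17487 + (10274/12107 + 15695/11828)) + 0 = (17487 + 311540237/143201596) + 0 = 2504477849489/143201596 + 0 = 2504477849489/143201596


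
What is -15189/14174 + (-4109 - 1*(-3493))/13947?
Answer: -220572167/197684778 ≈ -1.1158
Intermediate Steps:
-15189/14174 + (-4109 - 1*(-3493))/13947 = -15189*1/14174 + (-4109 + 3493)*(1/13947) = -15189/14174 - 616*1/13947 = -15189/14174 - 616/13947 = -220572167/197684778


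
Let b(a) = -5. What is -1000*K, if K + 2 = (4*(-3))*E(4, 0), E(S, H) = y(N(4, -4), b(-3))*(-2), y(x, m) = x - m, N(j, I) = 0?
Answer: -118000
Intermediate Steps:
E(S, H) = -10 (E(S, H) = (0 - 1*(-5))*(-2) = (0 + 5)*(-2) = 5*(-2) = -10)
K = 118 (K = -2 + (4*(-3))*(-10) = -2 - 12*(-10) = -2 + 120 = 118)
-1000*K = -1000*118 = -118000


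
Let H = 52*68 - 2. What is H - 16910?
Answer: -13376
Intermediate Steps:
H = 3534 (H = 3536 - 2 = 3534)
H - 16910 = 3534 - 16910 = -13376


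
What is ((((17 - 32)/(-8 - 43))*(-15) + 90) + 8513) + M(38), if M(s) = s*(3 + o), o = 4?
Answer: 150698/17 ≈ 8864.6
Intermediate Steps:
M(s) = 7*s (M(s) = s*(3 + 4) = s*7 = 7*s)
((((17 - 32)/(-8 - 43))*(-15) + 90) + 8513) + M(38) = ((((17 - 32)/(-8 - 43))*(-15) + 90) + 8513) + 7*38 = ((-15/(-51)*(-15) + 90) + 8513) + 266 = ((-15*(-1/51)*(-15) + 90) + 8513) + 266 = (((5/17)*(-15) + 90) + 8513) + 266 = ((-75/17 + 90) + 8513) + 266 = (1455/17 + 8513) + 266 = 146176/17 + 266 = 150698/17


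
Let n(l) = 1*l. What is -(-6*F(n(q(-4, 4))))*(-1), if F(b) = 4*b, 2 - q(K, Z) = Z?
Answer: 48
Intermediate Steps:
q(K, Z) = 2 - Z
n(l) = l
-(-6*F(n(q(-4, 4))))*(-1) = -(-24*(2 - 1*4))*(-1) = -(-24*(2 - 4))*(-1) = -(-24*(-2))*(-1) = -(-6*(-8))*(-1) = -48*(-1) = -1*(-48) = 48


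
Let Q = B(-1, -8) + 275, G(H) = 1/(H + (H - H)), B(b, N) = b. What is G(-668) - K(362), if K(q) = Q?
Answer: -183033/668 ≈ -274.00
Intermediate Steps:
G(H) = 1/H (G(H) = 1/(H + 0) = 1/H)
Q = 274 (Q = -1 + 275 = 274)
K(q) = 274
G(-668) - K(362) = 1/(-668) - 1*274 = -1/668 - 274 = -183033/668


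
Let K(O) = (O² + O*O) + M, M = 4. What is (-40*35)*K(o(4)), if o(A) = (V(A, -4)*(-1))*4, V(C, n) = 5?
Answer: -1125600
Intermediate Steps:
o(A) = -20 (o(A) = (5*(-1))*4 = -5*4 = -20)
K(O) = 4 + 2*O² (K(O) = (O² + O*O) + 4 = (O² + O²) + 4 = 2*O² + 4 = 4 + 2*O²)
(-40*35)*K(o(4)) = (-40*35)*(4 + 2*(-20)²) = -1400*(4 + 2*400) = -1400*(4 + 800) = -1400*804 = -1125600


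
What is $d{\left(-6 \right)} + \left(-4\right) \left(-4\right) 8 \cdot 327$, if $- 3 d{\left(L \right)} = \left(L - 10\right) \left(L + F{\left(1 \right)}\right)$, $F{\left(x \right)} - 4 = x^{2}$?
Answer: $\frac{125552}{3} \approx 41851.0$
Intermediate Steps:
$F{\left(x \right)} = 4 + x^{2}$
$d{\left(L \right)} = - \frac{\left(-10 + L\right) \left(5 + L\right)}{3}$ ($d{\left(L \right)} = - \frac{\left(L - 10\right) \left(L + \left(4 + 1^{2}\right)\right)}{3} = - \frac{\left(-10 + L\right) \left(L + \left(4 + 1\right)\right)}{3} = - \frac{\left(-10 + L\right) \left(L + 5\right)}{3} = - \frac{\left(-10 + L\right) \left(5 + L\right)}{3}$)
$d{\left(-6 \right)} + \left(-4\right) \left(-4\right) 8 \cdot 327 = \left(\frac{50}{3} - \frac{\left(-6\right)^{2}}{3} + \frac{5}{3} \left(-6\right)\right) + \left(-4\right) \left(-4\right) 8 \cdot 327 = \left(\frac{50}{3} - 12 - 10\right) + 16 \cdot 8 \cdot 327 = \left(\frac{50}{3} - 12 - 10\right) + 128 \cdot 327 = - \frac{16}{3} + 41856 = \frac{125552}{3}$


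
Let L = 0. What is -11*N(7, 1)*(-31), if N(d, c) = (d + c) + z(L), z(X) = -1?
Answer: 2387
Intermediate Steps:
N(d, c) = -1 + c + d (N(d, c) = (d + c) - 1 = (c + d) - 1 = -1 + c + d)
-11*N(7, 1)*(-31) = -11*(-1 + 1 + 7)*(-31) = -11*7*(-31) = -77*(-31) = 2387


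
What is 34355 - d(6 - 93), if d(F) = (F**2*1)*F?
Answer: 692858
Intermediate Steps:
d(F) = F**3 (d(F) = F**2*F = F**3)
34355 - d(6 - 93) = 34355 - (6 - 93)**3 = 34355 - 1*(-87)**3 = 34355 - 1*(-658503) = 34355 + 658503 = 692858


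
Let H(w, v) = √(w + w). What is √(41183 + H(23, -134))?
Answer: √(41183 + √46) ≈ 202.95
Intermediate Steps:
H(w, v) = √2*√w (H(w, v) = √(2*w) = √2*√w)
√(41183 + H(23, -134)) = √(41183 + √2*√23) = √(41183 + √46)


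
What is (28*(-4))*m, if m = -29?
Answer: 3248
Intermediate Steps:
(28*(-4))*m = (28*(-4))*(-29) = -112*(-29) = 3248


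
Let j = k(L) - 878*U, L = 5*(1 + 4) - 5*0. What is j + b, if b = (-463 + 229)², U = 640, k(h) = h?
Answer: -507139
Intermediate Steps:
L = 25 (L = 5*5 + 0 = 25 + 0 = 25)
j = -561895 (j = 25 - 878*640 = 25 - 561920 = -561895)
b = 54756 (b = (-234)² = 54756)
j + b = -561895 + 54756 = -507139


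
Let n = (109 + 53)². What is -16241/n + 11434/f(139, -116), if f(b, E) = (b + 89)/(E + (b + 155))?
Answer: 4450787545/498636 ≈ 8925.9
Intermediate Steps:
f(b, E) = (89 + b)/(155 + E + b) (f(b, E) = (89 + b)/(E + (155 + b)) = (89 + b)/(155 + E + b))
n = 26244 (n = 162² = 26244)
-16241/n + 11434/f(139, -116) = -16241/26244 + 11434/(((89 + 139)/(155 - 116 + 139))) = -16241*1/26244 + 11434/((228/178)) = -16241/26244 + 11434/(((1/178)*228)) = -16241/26244 + 11434/(114/89) = -16241/26244 + 11434*(89/114) = -16241/26244 + 508813/57 = 4450787545/498636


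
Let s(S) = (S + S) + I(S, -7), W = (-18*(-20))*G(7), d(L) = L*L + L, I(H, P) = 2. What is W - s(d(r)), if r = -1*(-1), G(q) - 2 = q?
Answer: 3234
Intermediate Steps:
G(q) = 2 + q
r = 1
d(L) = L + L**2 (d(L) = L**2 + L = L + L**2)
W = 3240 (W = (-18*(-20))*(2 + 7) = 360*9 = 3240)
s(S) = 2 + 2*S (s(S) = (S + S) + 2 = 2*S + 2 = 2 + 2*S)
W - s(d(r)) = 3240 - (2 + 2*(1*(1 + 1))) = 3240 - (2 + 2*(1*2)) = 3240 - (2 + 2*2) = 3240 - (2 + 4) = 3240 - 1*6 = 3240 - 6 = 3234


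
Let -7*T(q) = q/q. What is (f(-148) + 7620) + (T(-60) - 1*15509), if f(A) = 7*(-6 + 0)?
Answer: -55518/7 ≈ -7931.1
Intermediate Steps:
T(q) = -⅐ (T(q) = -q/(7*q) = -⅐*1 = -⅐)
f(A) = -42 (f(A) = 7*(-6) = -42)
(f(-148) + 7620) + (T(-60) - 1*15509) = (-42 + 7620) + (-⅐ - 1*15509) = 7578 + (-⅐ - 15509) = 7578 - 108564/7 = -55518/7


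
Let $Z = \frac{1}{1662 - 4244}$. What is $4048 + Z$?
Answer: $\frac{10451935}{2582} \approx 4048.0$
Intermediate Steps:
$Z = - \frac{1}{2582}$ ($Z = \frac{1}{-2582} = - \frac{1}{2582} \approx -0.0003873$)
$4048 + Z = 4048 - \frac{1}{2582} = \frac{10451935}{2582}$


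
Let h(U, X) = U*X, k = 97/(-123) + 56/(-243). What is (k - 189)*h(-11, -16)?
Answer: -333196160/9963 ≈ -33443.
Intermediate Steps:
k = -10153/9963 (k = 97*(-1/123) + 56*(-1/243) = -97/123 - 56/243 = -10153/9963 ≈ -1.0191)
(k - 189)*h(-11, -16) = (-10153/9963 - 189)*(-11*(-16)) = -1893160/9963*176 = -333196160/9963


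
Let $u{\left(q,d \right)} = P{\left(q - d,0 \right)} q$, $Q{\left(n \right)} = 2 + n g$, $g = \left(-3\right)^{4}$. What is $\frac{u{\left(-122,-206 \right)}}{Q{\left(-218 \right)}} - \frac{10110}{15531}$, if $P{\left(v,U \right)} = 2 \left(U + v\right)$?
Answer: $\frac{5825884}{11425639} \approx 0.5099$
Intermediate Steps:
$g = 81$
$Q{\left(n \right)} = 2 + 81 n$ ($Q{\left(n \right)} = 2 + n 81 = 2 + 81 n$)
$P{\left(v,U \right)} = 2 U + 2 v$
$u{\left(q,d \right)} = q \left(- 2 d + 2 q\right)$ ($u{\left(q,d \right)} = \left(2 \cdot 0 + 2 \left(q - d\right)\right) q = \left(0 - \left(- 2 q + 2 d\right)\right) q = \left(- 2 d + 2 q\right) q = q \left(- 2 d + 2 q\right)$)
$\frac{u{\left(-122,-206 \right)}}{Q{\left(-218 \right)}} - \frac{10110}{15531} = \frac{2 \left(-122\right) \left(-122 - -206\right)}{2 + 81 \left(-218\right)} - \frac{10110}{15531} = \frac{2 \left(-122\right) \left(-122 + 206\right)}{2 - 17658} - \frac{3370}{5177} = \frac{2 \left(-122\right) 84}{-17656} - \frac{3370}{5177} = \left(-20496\right) \left(- \frac{1}{17656}\right) - \frac{3370}{5177} = \frac{2562}{2207} - \frac{3370}{5177} = \frac{5825884}{11425639}$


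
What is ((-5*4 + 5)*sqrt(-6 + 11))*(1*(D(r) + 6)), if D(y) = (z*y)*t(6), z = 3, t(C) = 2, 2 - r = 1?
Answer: -180*sqrt(5) ≈ -402.49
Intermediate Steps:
r = 1 (r = 2 - 1*1 = 2 - 1 = 1)
D(y) = 6*y (D(y) = (3*y)*2 = 6*y)
((-5*4 + 5)*sqrt(-6 + 11))*(1*(D(r) + 6)) = ((-5*4 + 5)*sqrt(-6 + 11))*(1*(6*1 + 6)) = ((-20 + 5)*sqrt(5))*(1*(6 + 6)) = (-15*sqrt(5))*(1*12) = -15*sqrt(5)*12 = -180*sqrt(5)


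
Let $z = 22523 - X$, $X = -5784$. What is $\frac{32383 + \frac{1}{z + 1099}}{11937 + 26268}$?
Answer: $\frac{952254499}{1123456230} \approx 0.84761$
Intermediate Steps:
$z = 28307$ ($z = 22523 - -5784 = 22523 + 5784 = 28307$)
$\frac{32383 + \frac{1}{z + 1099}}{11937 + 26268} = \frac{32383 + \frac{1}{28307 + 1099}}{11937 + 26268} = \frac{32383 + \frac{1}{29406}}{38205} = \left(32383 + \frac{1}{29406}\right) \frac{1}{38205} = \frac{952254499}{29406} \cdot \frac{1}{38205} = \frac{952254499}{1123456230}$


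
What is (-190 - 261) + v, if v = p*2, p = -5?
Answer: -461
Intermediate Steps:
v = -10 (v = -5*2 = -10)
(-190 - 261) + v = (-190 - 261) - 10 = -451 - 10 = -461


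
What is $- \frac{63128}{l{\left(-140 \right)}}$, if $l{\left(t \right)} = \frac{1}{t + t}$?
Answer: $17675840$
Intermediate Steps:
$l{\left(t \right)} = \frac{1}{2 t}$
$- \frac{63128}{l{\left(-140 \right)}} = - \frac{63128}{\frac{1}{2} \frac{1}{-140}} = - \frac{63128}{\frac{1}{2} \left(- \frac{1}{140}\right)} = - \frac{63128}{- \frac{1}{280}} = \left(-63128\right) \left(-280\right) = 17675840$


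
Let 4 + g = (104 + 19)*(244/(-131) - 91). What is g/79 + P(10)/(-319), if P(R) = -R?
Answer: -477381771/3301331 ≈ -144.60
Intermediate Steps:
g = -1496819/131 (g = -4 + (104 + 19)*(244/(-131) - 91) = -4 + 123*(244*(-1/131) - 91) = -4 + 123*(-244/131 - 91) = -4 + 123*(-12165/131) = -4 - 1496295/131 = -1496819/131 ≈ -11426.)
g/79 + P(10)/(-319) = -1496819/131/79 - 1*10/(-319) = -1496819/131*1/79 - 10*(-1/319) = -1496819/10349 + 10/319 = -477381771/3301331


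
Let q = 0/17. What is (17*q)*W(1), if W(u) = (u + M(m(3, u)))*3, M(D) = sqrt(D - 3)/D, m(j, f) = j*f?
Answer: 0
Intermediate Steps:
m(j, f) = f*j
M(D) = sqrt(-3 + D)/D
q = 0 (q = 0*(1/17) = 0)
W(u) = 3*u + sqrt(-3 + 3*u)/u (W(u) = (u + sqrt(-3 + u*3)/((u*3)))*3 = (u + sqrt(-3 + 3*u)/((3*u)))*3 = (u + (1/(3*u))*sqrt(-3 + 3*u))*3 = (u + sqrt(-3 + 3*u)/(3*u))*3 = 3*u + sqrt(-3 + 3*u)/u)
(17*q)*W(1) = (17*0)*(3*1 + sqrt(-3 + 3*1)/1) = 0*(3 + 1*sqrt(-3 + 3)) = 0*(3 + 1*sqrt(0)) = 0*(3 + 1*0) = 0*(3 + 0) = 0*3 = 0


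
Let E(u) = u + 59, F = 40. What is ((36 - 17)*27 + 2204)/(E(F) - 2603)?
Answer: -2717/2504 ≈ -1.0851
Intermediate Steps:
E(u) = 59 + u
((36 - 17)*27 + 2204)/(E(F) - 2603) = ((36 - 17)*27 + 2204)/((59 + 40) - 2603) = (19*27 + 2204)/(99 - 2603) = (513 + 2204)/(-2504) = 2717*(-1/2504) = -2717/2504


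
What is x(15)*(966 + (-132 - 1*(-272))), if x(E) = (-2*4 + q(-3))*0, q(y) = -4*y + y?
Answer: 0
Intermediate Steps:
q(y) = -3*y
x(E) = 0 (x(E) = (-2*4 - 3*(-3))*0 = (-8 + 9)*0 = 1*0 = 0)
x(15)*(966 + (-132 - 1*(-272))) = 0*(966 + (-132 - 1*(-272))) = 0*(966 + (-132 + 272)) = 0*(966 + 140) = 0*1106 = 0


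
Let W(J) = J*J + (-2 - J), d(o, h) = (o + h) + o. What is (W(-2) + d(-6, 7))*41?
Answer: -41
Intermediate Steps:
d(o, h) = h + 2*o (d(o, h) = (h + o) + o = h + 2*o)
W(J) = -2 + J² - J (W(J) = J² + (-2 - J) = -2 + J² - J)
(W(-2) + d(-6, 7))*41 = ((-2 + (-2)² - 1*(-2)) + (7 + 2*(-6)))*41 = ((-2 + 4 + 2) + (7 - 12))*41 = (4 - 5)*41 = -1*41 = -41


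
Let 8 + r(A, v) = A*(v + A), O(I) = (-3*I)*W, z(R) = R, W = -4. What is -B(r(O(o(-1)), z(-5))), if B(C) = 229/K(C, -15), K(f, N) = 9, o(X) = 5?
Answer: -229/9 ≈ -25.444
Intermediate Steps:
O(I) = 12*I (O(I) = -3*I*(-4) = 12*I)
r(A, v) = -8 + A*(A + v) (r(A, v) = -8 + A*(v + A) = -8 + A*(A + v))
B(C) = 229/9
-B(r(O(o(-1)), z(-5))) = -1*229/9 = -229/9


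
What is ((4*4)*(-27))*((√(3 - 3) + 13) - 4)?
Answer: -3888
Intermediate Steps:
((4*4)*(-27))*((√(3 - 3) + 13) - 4) = (16*(-27))*((√0 + 13) - 4) = -432*((0 + 13) - 4) = -432*(13 - 4) = -432*9 = -3888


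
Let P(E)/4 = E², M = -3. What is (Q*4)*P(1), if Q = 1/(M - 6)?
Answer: -16/9 ≈ -1.7778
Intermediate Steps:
P(E) = 4*E²
Q = -⅑ (Q = 1/(-3 - 6) = 1/(-9) = -⅑ ≈ -0.11111)
(Q*4)*P(1) = (-⅑*4)*(4*1²) = -16/9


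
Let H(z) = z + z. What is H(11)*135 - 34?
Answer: 2936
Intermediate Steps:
H(z) = 2*z
H(11)*135 - 34 = (2*11)*135 - 34 = 22*135 - 34 = 2970 - 34 = 2936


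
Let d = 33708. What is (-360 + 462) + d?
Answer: 33810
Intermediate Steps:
(-360 + 462) + d = (-360 + 462) + 33708 = 102 + 33708 = 33810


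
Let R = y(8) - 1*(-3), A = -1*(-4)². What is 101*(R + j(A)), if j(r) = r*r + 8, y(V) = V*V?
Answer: 33431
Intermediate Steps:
A = -16 (A = -1*16 = -16)
y(V) = V²
j(r) = 8 + r² (j(r) = r² + 8 = 8 + r²)
R = 67 (R = 8² - 1*(-3) = 64 + 3 = 67)
101*(R + j(A)) = 101*(67 + (8 + (-16)²)) = 101*(67 + (8 + 256)) = 101*(67 + 264) = 101*331 = 33431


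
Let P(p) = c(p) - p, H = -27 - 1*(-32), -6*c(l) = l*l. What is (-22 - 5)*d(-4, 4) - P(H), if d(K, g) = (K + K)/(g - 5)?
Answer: -1241/6 ≈ -206.83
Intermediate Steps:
c(l) = -l**2/6 (c(l) = -l*l/6 = -l**2/6)
H = 5 (H = -27 + 32 = 5)
d(K, g) = 2*K/(-5 + g) (d(K, g) = (2*K)/(-5 + g) = 2*K/(-5 + g))
P(p) = -p - p**2/6 (P(p) = -p**2/6 - p = -p - p**2/6)
(-22 - 5)*d(-4, 4) - P(H) = (-22 - 5)*(2*(-4)/(-5 + 4)) - 5*(-6 - 1*5)/6 = -54*(-4)/(-1) - 5*(-6 - 5)/6 = -54*(-4)*(-1) - 5*(-11)/6 = -27*8 - 1*(-55/6) = -216 + 55/6 = -1241/6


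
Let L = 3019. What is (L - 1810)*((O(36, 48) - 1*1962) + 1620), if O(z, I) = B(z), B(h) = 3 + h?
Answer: -366327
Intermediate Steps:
O(z, I) = 3 + z
(L - 1810)*((O(36, 48) - 1*1962) + 1620) = (3019 - 1810)*(((3 + 36) - 1*1962) + 1620) = 1209*((39 - 1962) + 1620) = 1209*(-1923 + 1620) = 1209*(-303) = -366327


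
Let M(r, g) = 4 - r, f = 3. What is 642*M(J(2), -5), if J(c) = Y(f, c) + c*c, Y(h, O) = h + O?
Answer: -3210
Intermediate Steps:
Y(h, O) = O + h
J(c) = 3 + c + c**2 (J(c) = (c + 3) + c*c = (3 + c) + c**2 = 3 + c + c**2)
642*M(J(2), -5) = 642*(4 - (3 + 2 + 2**2)) = 642*(4 - (3 + 2 + 4)) = 642*(4 - 1*9) = 642*(4 - 9) = 642*(-5) = -3210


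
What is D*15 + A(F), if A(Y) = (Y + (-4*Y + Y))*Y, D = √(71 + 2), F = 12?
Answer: -288 + 15*√73 ≈ -159.84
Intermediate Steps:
D = √73 ≈ 8.5440
A(Y) = -2*Y² (A(Y) = (Y - 3*Y)*Y = (-2*Y)*Y = -2*Y²)
D*15 + A(F) = √73*15 - 2*12² = 15*√73 - 2*144 = 15*√73 - 288 = -288 + 15*√73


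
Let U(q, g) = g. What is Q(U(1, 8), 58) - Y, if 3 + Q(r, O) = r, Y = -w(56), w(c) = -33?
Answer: -28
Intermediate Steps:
Y = 33 (Y = -1*(-33) = 33)
Q(r, O) = -3 + r
Q(U(1, 8), 58) - Y = (-3 + 8) - 1*33 = 5 - 33 = -28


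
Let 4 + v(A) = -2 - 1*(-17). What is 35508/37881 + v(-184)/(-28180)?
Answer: 333399583/355828860 ≈ 0.93697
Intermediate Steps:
v(A) = 11 (v(A) = -4 + (-2 - 1*(-17)) = -4 + (-2 + 17) = -4 + 15 = 11)
35508/37881 + v(-184)/(-28180) = 35508/37881 + 11/(-28180) = 35508*(1/37881) + 11*(-1/28180) = 11836/12627 - 11/28180 = 333399583/355828860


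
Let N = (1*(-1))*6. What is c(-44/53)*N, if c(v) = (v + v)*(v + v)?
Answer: -46464/2809 ≈ -16.541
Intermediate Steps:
c(v) = 4*v**2 (c(v) = (2*v)*(2*v) = 4*v**2)
N = -6 (N = -1*6 = -6)
c(-44/53)*N = (4*(-44/53)**2)*(-6) = (4*(1936/2809))*(-6) = (7744/2809)*(-6) = -46464/2809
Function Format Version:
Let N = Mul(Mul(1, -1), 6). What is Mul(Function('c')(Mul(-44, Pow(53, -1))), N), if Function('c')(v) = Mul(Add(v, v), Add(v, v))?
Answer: Rational(-46464, 2809) ≈ -16.541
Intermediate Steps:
Function('c')(v) = Mul(4, Pow(v, 2)) (Function('c')(v) = Mul(Mul(2, v), Mul(2, v)) = Mul(4, Pow(v, 2)))
N = -6 (N = Mul(-1, 6) = -6)
Mul(Function('c')(Mul(-44, Pow(53, -1))), N) = Mul(Mul(4, Pow(Mul(-44, Pow(53, -1)), 2)), -6) = Mul(Mul(4, Pow(Mul(-44, Rational(1, 53)), 2)), -6) = Mul(Mul(4, Pow(Rational(-44, 53), 2)), -6) = Mul(Mul(4, Rational(1936, 2809)), -6) = Mul(Rational(7744, 2809), -6) = Rational(-46464, 2809)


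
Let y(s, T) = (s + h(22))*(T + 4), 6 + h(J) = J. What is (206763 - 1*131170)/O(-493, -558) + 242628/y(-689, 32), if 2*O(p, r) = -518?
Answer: -22551284/74703 ≈ -301.88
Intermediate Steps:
h(J) = -6 + J
O(p, r) = -259 (O(p, r) = (1/2)*(-518) = -259)
y(s, T) = (4 + T)*(16 + s) (y(s, T) = (s + (-6 + 22))*(T + 4) = (s + 16)*(4 + T) = (16 + s)*(4 + T) = (4 + T)*(16 + s))
(206763 - 1*131170)/O(-493, -558) + 242628/y(-689, 32) = (206763 - 1*131170)/(-259) + 242628/(64 + 4*(-689) + 16*32 + 32*(-689)) = (206763 - 131170)*(-1/259) + 242628/(64 - 2756 + 512 - 22048) = 75593*(-1/259) + 242628/(-24228) = -10799/37 + 242628*(-1/24228) = -10799/37 - 20219/2019 = -22551284/74703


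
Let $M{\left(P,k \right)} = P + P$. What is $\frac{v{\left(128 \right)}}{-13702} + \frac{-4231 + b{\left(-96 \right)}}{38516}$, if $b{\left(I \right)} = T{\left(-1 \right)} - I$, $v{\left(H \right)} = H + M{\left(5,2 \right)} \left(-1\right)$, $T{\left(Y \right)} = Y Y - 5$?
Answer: $- \frac{30628733}{263873116} \approx -0.11607$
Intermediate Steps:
$M{\left(P,k \right)} = 2 P$
$T{\left(Y \right)} = -5 + Y^{2}$ ($T{\left(Y \right)} = Y^{2} - 5 = -5 + Y^{2}$)
$v{\left(H \right)} = -10 + H$ ($v{\left(H \right)} = H + 2 \cdot 5 \left(-1\right) = H + 10 \left(-1\right) = H - 10 = -10 + H$)
$b{\left(I \right)} = -4 - I$ ($b{\left(I \right)} = \left(-5 + \left(-1\right)^{2}\right) - I = \left(-5 + 1\right) - I = -4 - I$)
$\frac{v{\left(128 \right)}}{-13702} + \frac{-4231 + b{\left(-96 \right)}}{38516} = \frac{-10 + 128}{-13702} + \frac{-4231 - -92}{38516} = 118 \left(- \frac{1}{13702}\right) + \left(-4231 + \left(-4 + 96\right)\right) \frac{1}{38516} = - \frac{59}{6851} + \left(-4231 + 92\right) \frac{1}{38516} = - \frac{59}{6851} - \frac{4139}{38516} = - \frac{30628733}{263873116}$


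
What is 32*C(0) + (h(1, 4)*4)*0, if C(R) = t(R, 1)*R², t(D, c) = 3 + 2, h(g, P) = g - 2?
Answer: 0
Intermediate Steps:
h(g, P) = -2 + g
t(D, c) = 5
C(R) = 5*R²
32*C(0) + (h(1, 4)*4)*0 = 32*(5*0²) + ((-2 + 1)*4)*0 = 32*(5*0) - 1*4*0 = 32*0 - 4*0 = 0 + 0 = 0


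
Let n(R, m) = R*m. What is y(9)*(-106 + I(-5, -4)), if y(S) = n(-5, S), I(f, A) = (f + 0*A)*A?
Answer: 3870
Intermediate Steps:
I(f, A) = A*f (I(f, A) = (f + 0)*A = f*A = A*f)
y(S) = -5*S
y(9)*(-106 + I(-5, -4)) = (-5*9)*(-106 - 4*(-5)) = -45*(-106 + 20) = -45*(-86) = 3870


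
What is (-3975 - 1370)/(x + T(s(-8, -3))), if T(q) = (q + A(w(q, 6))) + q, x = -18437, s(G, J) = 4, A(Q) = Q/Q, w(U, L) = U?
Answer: 5345/18428 ≈ 0.29005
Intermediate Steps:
A(Q) = 1
T(q) = 1 + 2*q (T(q) = (q + 1) + q = (1 + q) + q = 1 + 2*q)
(-3975 - 1370)/(x + T(s(-8, -3))) = (-3975 - 1370)/(-18437 + (1 + 2*4)) = -5345/(-18437 + (1 + 8)) = -5345/(-18437 + 9) = -5345/(-18428) = -5345*(-1/18428) = 5345/18428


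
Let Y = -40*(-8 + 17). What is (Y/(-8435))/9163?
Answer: 72/15457981 ≈ 4.6578e-6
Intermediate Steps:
Y = -360 (Y = -40*9 = -360)
(Y/(-8435))/9163 = -360/(-8435)/9163 = -360*(-1/8435)*(1/9163) = (72/1687)*(1/9163) = 72/15457981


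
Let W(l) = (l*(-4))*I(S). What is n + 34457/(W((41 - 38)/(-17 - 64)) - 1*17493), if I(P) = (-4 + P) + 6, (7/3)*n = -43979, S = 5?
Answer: -1271798256/67469 ≈ -18850.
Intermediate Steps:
n = -131937/7 (n = (3/7)*(-43979) = -131937/7 ≈ -18848.)
I(P) = 2 + P
W(l) = -28*l (W(l) = (l*(-4))*(2 + 5) = -4*l*7 = -28*l)
n + 34457/(W((41 - 38)/(-17 - 64)) - 1*17493) = -131937/7 + 34457/(-28*(41 - 38)/(-17 - 64) - 1*17493) = -131937/7 + 34457/(-84/(-81) - 17493) = -131937/7 + 34457/(-84*(-1)/81 - 17493) = -131937/7 + 34457/(-28*(-1/27) - 17493) = -131937/7 + 34457/(28/27 - 17493) = -131937/7 + 34457/(-472283/27) = -131937/7 + 34457*(-27/472283) = -131937/7 - 930339/472283 = -1271798256/67469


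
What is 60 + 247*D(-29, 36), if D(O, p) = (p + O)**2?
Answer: 12163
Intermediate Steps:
D(O, p) = (O + p)**2
60 + 247*D(-29, 36) = 60 + 247*(-29 + 36)**2 = 60 + 247*7**2 = 60 + 247*49 = 60 + 12103 = 12163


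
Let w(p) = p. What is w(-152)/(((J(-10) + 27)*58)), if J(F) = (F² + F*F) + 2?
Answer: -76/6641 ≈ -0.011444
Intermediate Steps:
J(F) = 2 + 2*F² (J(F) = (F² + F²) + 2 = 2*F² + 2 = 2 + 2*F²)
w(-152)/(((J(-10) + 27)*58)) = -152*1/(58*((2 + 2*(-10)²) + 27)) = -152*1/(58*((2 + 2*100) + 27)) = -152*1/(58*((2 + 200) + 27)) = -152*1/(58*(202 + 27)) = -152/(229*58) = -152/13282 = -152*1/13282 = -76/6641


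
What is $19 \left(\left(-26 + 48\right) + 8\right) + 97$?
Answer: $667$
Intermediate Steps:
$19 \left(\left(-26 + 48\right) + 8\right) + 97 = 19 \left(22 + 8\right) + 97 = 19 \cdot 30 + 97 = 570 + 97 = 667$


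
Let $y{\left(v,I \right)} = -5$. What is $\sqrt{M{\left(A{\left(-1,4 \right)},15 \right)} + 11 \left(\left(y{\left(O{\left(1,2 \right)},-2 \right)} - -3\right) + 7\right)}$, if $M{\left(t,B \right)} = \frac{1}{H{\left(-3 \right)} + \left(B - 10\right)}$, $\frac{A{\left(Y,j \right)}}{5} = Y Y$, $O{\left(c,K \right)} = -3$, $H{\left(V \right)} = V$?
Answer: $\frac{\sqrt{222}}{2} \approx 7.4498$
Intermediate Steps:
$A{\left(Y,j \right)} = 5 Y^{2}$ ($A{\left(Y,j \right)} = 5 Y Y = 5 Y^{2}$)
$M{\left(t,B \right)} = \frac{1}{-13 + B}$ ($M{\left(t,B \right)} = \frac{1}{-3 + \left(B - 10\right)} = \frac{1}{-3 + \left(-10 + B\right)} = \frac{1}{-13 + B}$)
$\sqrt{M{\left(A{\left(-1,4 \right)},15 \right)} + 11 \left(\left(y{\left(O{\left(1,2 \right)},-2 \right)} - -3\right) + 7\right)} = \sqrt{\frac{1}{-13 + 15} + 11 \left(\left(-5 - -3\right) + 7\right)} = \sqrt{\frac{1}{2} + 11 \left(\left(-5 + 3\right) + 7\right)} = \sqrt{\frac{1}{2} + 11 \left(-2 + 7\right)} = \sqrt{\frac{1}{2} + 11 \cdot 5} = \sqrt{\frac{1}{2} + 55} = \sqrt{\frac{111}{2}} = \frac{\sqrt{222}}{2}$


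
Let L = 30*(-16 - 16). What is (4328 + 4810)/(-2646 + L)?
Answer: -1523/601 ≈ -2.5341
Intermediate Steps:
L = -960 (L = 30*(-32) = -960)
(4328 + 4810)/(-2646 + L) = (4328 + 4810)/(-2646 - 960) = 9138/(-3606) = 9138*(-1/3606) = -1523/601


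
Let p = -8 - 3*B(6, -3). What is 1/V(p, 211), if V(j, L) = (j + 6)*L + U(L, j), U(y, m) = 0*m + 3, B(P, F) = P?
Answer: -1/4217 ≈ -0.00023714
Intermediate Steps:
p = -26 (p = -8 - 3*6 = -8 - 18 = -26)
U(y, m) = 3 (U(y, m) = 0 + 3 = 3)
V(j, L) = 3 + L*(6 + j) (V(j, L) = (j + 6)*L + 3 = (6 + j)*L + 3 = L*(6 + j) + 3 = 3 + L*(6 + j))
1/V(p, 211) = 1/(3 + 6*211 + 211*(-26)) = 1/(3 + 1266 - 5486) = 1/(-4217) = -1/4217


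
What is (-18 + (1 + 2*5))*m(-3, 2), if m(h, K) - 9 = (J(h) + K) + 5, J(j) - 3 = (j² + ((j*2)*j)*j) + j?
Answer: 203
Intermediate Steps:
J(j) = 3 + j + j² + 2*j³ (J(j) = 3 + ((j² + ((j*2)*j)*j) + j) = 3 + ((j² + ((2*j)*j)*j) + j) = 3 + ((j² + (2*j²)*j) + j) = 3 + ((j² + 2*j³) + j) = 3 + (j + j² + 2*j³) = 3 + j + j² + 2*j³)
m(h, K) = 17 + K + h + h² + 2*h³ (m(h, K) = 9 + (((3 + h + h² + 2*h³) + K) + 5) = 9 + ((3 + K + h + h² + 2*h³) + 5) = 9 + (8 + K + h + h² + 2*h³) = 17 + K + h + h² + 2*h³)
(-18 + (1 + 2*5))*m(-3, 2) = (-18 + (1 + 2*5))*(17 + 2 - 3 + (-3)² + 2*(-3)³) = (-18 + (1 + 10))*(17 + 2 - 3 + 9 + 2*(-27)) = (-18 + 11)*(17 + 2 - 3 + 9 - 54) = -7*(-29) = 203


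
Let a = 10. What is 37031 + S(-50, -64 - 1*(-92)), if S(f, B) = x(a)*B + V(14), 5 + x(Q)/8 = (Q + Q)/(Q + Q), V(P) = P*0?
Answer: 36135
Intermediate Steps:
V(P) = 0
x(Q) = -32 (x(Q) = -40 + 8*((Q + Q)/(Q + Q)) = -40 + 8*((2*Q)/((2*Q))) = -40 + 8*((2*Q)*(1/(2*Q))) = -40 + 8*1 = -40 + 8 = -32)
S(f, B) = -32*B (S(f, B) = -32*B + 0 = -32*B)
37031 + S(-50, -64 - 1*(-92)) = 37031 - 32*(-64 - 1*(-92)) = 37031 - 32*(-64 + 92) = 37031 - 32*28 = 37031 - 896 = 36135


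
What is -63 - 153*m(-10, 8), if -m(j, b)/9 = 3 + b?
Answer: 15084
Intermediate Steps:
m(j, b) = -27 - 9*b (m(j, b) = -9*(3 + b) = -27 - 9*b)
-63 - 153*m(-10, 8) = -63 - 153*(-27 - 9*8) = -63 - 153*(-27 - 72) = -63 - 153*(-99) = -63 + 15147 = 15084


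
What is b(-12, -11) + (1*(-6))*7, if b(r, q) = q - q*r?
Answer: -185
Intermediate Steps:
b(r, q) = q - q*r
b(-12, -11) + (1*(-6))*7 = -11*(1 - 1*(-12)) + (1*(-6))*7 = -11*(1 + 12) - 6*7 = -11*13 - 42 = -143 - 42 = -185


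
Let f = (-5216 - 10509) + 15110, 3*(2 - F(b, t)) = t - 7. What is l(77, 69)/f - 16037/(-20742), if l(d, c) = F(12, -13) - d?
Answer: 55025/62226 ≈ 0.88428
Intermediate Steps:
F(b, t) = 13/3 - t/3 (F(b, t) = 2 - (t - 7)/3 = 2 - (-7 + t)/3 = 2 + (7/3 - t/3) = 13/3 - t/3)
l(d, c) = 26/3 - d (l(d, c) = (13/3 - ⅓*(-13)) - d = (13/3 + 13/3) - d = 26/3 - d)
f = -615 (f = -15725 + 15110 = -615)
l(77, 69)/f - 16037/(-20742) = (26/3 - 1*77)/(-615) - 16037/(-20742) = (26/3 - 77)*(-1/615) - 16037*(-1/20742) = -205/3*(-1/615) + 16037/20742 = ⅑ + 16037/20742 = 55025/62226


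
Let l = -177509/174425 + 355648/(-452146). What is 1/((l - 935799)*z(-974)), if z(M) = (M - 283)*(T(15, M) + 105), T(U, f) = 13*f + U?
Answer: -39432783025/581758740998721081847608 ≈ -6.7782e-14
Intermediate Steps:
T(U, f) = U + 13*f
l = -71146943357/39432783025 (l = -177509*1/174425 + 355648*(-1/452146) = -177509/174425 - 177824/226073 = -71146943357/39432783025 ≈ -1.8043)
z(M) = (-283 + M)*(120 + 13*M) (z(M) = (M - 283)*((15 + 13*M) + 105) = (-283 + M)*(120 + 13*M))
1/((l - 935799)*z(-974)) = 1/((-71146943357/39432783025 - 935799)*(-33960 - 3559*(-974) + 13*(-974)**2)) = 1/((-36901230068955332/39432783025)*(-33960 + 3466466 + 13*948676)) = -39432783025/(36901230068955332*(-33960 + 3466466 + 12332788)) = -39432783025/36901230068955332/15765294 = -39432783025/36901230068955332*1/15765294 = -39432783025/581758740998721081847608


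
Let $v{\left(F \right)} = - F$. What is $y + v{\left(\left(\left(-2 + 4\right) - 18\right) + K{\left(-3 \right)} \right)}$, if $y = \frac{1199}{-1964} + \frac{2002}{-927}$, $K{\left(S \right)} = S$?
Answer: $\frac{29548531}{1820628} \approx 16.23$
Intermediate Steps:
$y = - \frac{5043401}{1820628}$ ($y = 1199 \left(- \frac{1}{1964}\right) + 2002 \left(- \frac{1}{927}\right) = - \frac{1199}{1964} - \frac{2002}{927} = - \frac{5043401}{1820628} \approx -2.7701$)
$y + v{\left(\left(\left(-2 + 4\right) - 18\right) + K{\left(-3 \right)} \right)} = - \frac{5043401}{1820628} - \left(\left(\left(-2 + 4\right) - 18\right) - 3\right) = - \frac{5043401}{1820628} - \left(\left(2 - 18\right) - 3\right) = - \frac{5043401}{1820628} - \left(-16 - 3\right) = - \frac{5043401}{1820628} - -19 = - \frac{5043401}{1820628} + 19 = \frac{29548531}{1820628}$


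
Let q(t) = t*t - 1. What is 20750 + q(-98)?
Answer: 30353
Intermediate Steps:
q(t) = -1 + t**2 (q(t) = t**2 - 1 = -1 + t**2)
20750 + q(-98) = 20750 + (-1 + (-98)**2) = 20750 + (-1 + 9604) = 20750 + 9603 = 30353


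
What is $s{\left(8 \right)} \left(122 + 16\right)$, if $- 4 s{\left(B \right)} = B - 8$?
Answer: $0$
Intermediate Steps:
$s{\left(B \right)} = 2 - \frac{B}{4}$ ($s{\left(B \right)} = - \frac{B - 8}{4} = - \frac{-8 + B}{4} = 2 - \frac{B}{4}$)
$s{\left(8 \right)} \left(122 + 16\right) = \left(2 - 2\right) \left(122 + 16\right) = \left(2 - 2\right) 138 = 0 \cdot 138 = 0$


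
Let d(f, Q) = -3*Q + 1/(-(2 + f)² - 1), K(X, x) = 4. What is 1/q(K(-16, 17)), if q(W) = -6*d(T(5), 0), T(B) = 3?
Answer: 13/3 ≈ 4.3333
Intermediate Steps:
d(f, Q) = 1/(-1 - (2 + f)²) - 3*Q (d(f, Q) = -3*Q + 1/(-1 - (2 + f)²) = 1/(-1 - (2 + f)²) - 3*Q)
q(W) = 3/13 (q(W) = -6*(-1 - 3*0 - 3*0*(2 + 3)²)/(1 + (2 + 3)²) = -6*(-1 + 0 - 3*0*5²)/(1 + 5²) = -6*(-1 + 0 - 3*0*25)/(1 + 25) = -6*(-1 + 0 + 0)/26 = -3*(-1)/13 = -6*(-1/26) = 3/13)
1/q(K(-16, 17)) = 1/(3/13) = 13/3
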